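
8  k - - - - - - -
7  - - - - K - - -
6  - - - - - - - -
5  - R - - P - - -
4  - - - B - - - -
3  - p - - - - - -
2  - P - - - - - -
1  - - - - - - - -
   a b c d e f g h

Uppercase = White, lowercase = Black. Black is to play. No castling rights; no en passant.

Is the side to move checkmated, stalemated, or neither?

Black to move; black king on a8.
In check: no.
King squares — a7: attacked by Bd4; b7: attacked by Rb5; b8: attacked by Rb5.
Legal moves for Black: none.
Not in check and no legal moves → stalemate.

stalemate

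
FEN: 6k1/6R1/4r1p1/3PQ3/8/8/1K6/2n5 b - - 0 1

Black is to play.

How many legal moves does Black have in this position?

2

Black to move; king on g8.
In check: yes, from the white rook on g7.
Legal moves: Kh8, Kf8.
Count: 2.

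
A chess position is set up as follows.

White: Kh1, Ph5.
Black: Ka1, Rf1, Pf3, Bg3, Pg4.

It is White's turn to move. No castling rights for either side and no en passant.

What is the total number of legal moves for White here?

0

White to move; king on h1.
In check: yes, from the black rook on f1.
Legal moves: none.
Count: 0.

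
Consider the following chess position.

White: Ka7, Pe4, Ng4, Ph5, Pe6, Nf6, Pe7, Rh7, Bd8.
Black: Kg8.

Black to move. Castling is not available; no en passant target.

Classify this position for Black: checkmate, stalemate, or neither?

checkmate

Black to move; black king on g8.
In check: yes, from the white knight on f6.
King squares — f7: attacked by Pe6; g7: attacked by Rh7; h7: attacked by Nf6; f8: attacked by Pe7; h8: attacked by Rh7.
Legal moves for Black: none.
In check with no legal moves → checkmate.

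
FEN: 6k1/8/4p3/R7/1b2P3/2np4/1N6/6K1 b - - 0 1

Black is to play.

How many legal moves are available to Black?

21

Black to move; king on g8.
In check: no.
Legal moves: Kh8, Kf8, Kh7, Kg7, Kf7, Bf8, Be7, Bd6, Bc5+, Bxa5, Ba3, Nd5, Nb5, Nxe4, Na4, Ne2+, Na2, Nd1, Nb1, e5, d2.
Count: 21.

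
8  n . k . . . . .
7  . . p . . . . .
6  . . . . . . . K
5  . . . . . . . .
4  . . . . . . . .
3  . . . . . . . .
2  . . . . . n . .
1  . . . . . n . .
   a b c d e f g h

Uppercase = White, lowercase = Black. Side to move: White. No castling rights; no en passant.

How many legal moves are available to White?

5

White to move; king on h6.
In check: no.
Legal moves: Kh7, Kg7, Kg6, Kh5, Kg5.
Count: 5.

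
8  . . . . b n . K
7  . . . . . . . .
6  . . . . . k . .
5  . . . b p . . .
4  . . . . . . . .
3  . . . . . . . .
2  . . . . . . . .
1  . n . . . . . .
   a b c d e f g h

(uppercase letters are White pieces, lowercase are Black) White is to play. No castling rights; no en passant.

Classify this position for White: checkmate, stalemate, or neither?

stalemate

White to move; white king on h8.
In check: no.
King squares — g7: attacked by Kf6; h7: attacked by Nf8; g8: attacked by Bd5.
Legal moves for White: none.
Not in check and no legal moves → stalemate.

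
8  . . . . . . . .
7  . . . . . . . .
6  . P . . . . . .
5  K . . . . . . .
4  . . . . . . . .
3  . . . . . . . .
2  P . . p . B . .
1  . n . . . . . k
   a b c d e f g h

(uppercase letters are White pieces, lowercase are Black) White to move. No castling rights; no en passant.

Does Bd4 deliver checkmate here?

After Bd4: black king on h1; in check: no.
Black is not in check, so this cannot be checkmate.

no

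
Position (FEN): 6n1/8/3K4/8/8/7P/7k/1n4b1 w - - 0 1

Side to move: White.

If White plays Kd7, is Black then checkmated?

After Kd7: black king on h2; in check: no.
Black is not in check, so this cannot be checkmate.

no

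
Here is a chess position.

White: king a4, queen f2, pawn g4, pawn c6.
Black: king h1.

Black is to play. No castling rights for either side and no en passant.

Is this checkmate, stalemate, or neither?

stalemate

Black to move; black king on h1.
In check: no.
King squares — g1: attacked by Qf2; g2: attacked by Qf2; h2: attacked by Qf2.
Legal moves for Black: none.
Not in check and no legal moves → stalemate.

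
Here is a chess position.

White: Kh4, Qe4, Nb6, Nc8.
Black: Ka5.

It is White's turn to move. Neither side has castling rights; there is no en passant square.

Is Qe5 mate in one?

After Qe5: black king on a5; in check: yes, from the white queen on e5.
Black has 2 legal replies: Ka6, Kb4.
In check but a legal move exists → not checkmate.

no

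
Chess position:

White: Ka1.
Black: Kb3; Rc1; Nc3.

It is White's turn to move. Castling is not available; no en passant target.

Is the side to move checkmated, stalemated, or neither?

checkmate

White to move; white king on a1.
In check: yes, from the black rook on c1.
King squares — b1: attacked by Rc1; a2: attacked by Kb3; b2: attacked by Kb3.
Legal moves for White: none.
In check with no legal moves → checkmate.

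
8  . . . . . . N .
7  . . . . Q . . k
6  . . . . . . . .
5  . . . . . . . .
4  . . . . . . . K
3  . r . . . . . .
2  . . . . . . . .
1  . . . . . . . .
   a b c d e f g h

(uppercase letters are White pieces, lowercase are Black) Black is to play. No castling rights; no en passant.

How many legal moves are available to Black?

Black to move; king on h7.
In check: yes, from the white queen on e7.
Legal moves: Kh8, Kxg8, Kg6.
Count: 3.

3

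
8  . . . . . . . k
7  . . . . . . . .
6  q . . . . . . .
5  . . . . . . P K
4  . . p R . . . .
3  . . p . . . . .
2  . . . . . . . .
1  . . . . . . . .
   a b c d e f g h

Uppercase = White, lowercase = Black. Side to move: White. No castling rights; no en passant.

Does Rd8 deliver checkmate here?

no

After Rd8: black king on h8; in check: yes, from the white rook on d8.
Black has 2 legal replies: Kh7, Kg7.
In check but a legal move exists → not checkmate.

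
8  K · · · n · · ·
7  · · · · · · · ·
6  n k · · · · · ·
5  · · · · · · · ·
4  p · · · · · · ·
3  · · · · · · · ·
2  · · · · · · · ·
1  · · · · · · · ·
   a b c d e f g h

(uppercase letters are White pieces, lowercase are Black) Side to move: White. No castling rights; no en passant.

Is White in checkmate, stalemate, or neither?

stalemate

White to move; white king on a8.
In check: no.
King squares — a7: attacked by Kb6; b7: attacked by Kb6; b8: attacked by Na6.
Legal moves for White: none.
Not in check and no legal moves → stalemate.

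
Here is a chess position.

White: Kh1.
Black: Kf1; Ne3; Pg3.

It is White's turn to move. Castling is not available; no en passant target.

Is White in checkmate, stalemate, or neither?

White to move; white king on h1.
In check: no.
King squares — g1: attacked by Kf1; g2: attacked by Kf1; h2: attacked by Pg3.
Legal moves for White: none.
Not in check and no legal moves → stalemate.

stalemate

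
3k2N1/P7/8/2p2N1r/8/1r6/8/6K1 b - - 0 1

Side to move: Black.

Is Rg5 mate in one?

After Rg5: white king on g1; in check: yes, from the black rook on g5.
White has 5 legal replies: Kh2, Kf2, Kh1, Kf1, Ng3.
In check but a legal move exists → not checkmate.

no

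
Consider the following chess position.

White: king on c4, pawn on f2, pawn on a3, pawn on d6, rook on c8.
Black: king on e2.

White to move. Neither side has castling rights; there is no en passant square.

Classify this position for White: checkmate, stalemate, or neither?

White to move; white king on c4.
In check: no.
Legal moves for White include: Rh8, Rg8, Rf8, Re8+, Rd8, Rb8, Ra8, Rc7, Rc6, Rc5, Kd5, Kc5, Kb5, Kd4, Kb4, Kc3, Kb3, d7, ... (list truncated; more exist).
White has legal moves and is not in check → neither.

neither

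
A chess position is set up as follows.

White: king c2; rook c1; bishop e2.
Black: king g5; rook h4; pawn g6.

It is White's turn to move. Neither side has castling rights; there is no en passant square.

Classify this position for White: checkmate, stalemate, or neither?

White to move; white king on c2.
In check: no.
Legal moves for White include: Ba6, Bh5, Bb5, Bg4, Bc4, Bf3, Bd3, Bf1, Bd1, Kd3, Kc3, Kb3, Kd2, Kb2, Kd1, Kb1, Rh1, Rg1+, ... (list truncated; more exist).
White has legal moves and is not in check → neither.

neither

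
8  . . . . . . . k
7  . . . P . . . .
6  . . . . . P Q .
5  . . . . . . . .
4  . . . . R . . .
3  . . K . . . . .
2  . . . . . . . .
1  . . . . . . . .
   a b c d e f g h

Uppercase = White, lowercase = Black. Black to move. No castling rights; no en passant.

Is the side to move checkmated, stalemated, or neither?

Black to move; black king on h8.
In check: no.
King squares — g7: attacked by Pf6; h7: attacked by Qg6; g8: attacked by Qg6.
Legal moves for Black: none.
Not in check and no legal moves → stalemate.

stalemate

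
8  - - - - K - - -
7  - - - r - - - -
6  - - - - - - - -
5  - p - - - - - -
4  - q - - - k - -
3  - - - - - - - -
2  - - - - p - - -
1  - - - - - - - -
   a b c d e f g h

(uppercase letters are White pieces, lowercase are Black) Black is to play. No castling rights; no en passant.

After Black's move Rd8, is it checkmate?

After Rd8: white king on e8; in check: yes, from the black rook on d8.
White has 2 legal replies: Kxd8, Kf7.
In check but a legal move exists → not checkmate.

no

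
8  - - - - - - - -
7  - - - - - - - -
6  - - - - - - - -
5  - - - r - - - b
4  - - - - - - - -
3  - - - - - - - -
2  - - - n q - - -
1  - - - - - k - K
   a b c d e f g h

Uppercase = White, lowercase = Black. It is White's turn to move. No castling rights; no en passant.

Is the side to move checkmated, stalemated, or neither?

White to move; white king on h1.
In check: no.
King squares — g1: attacked by Kf1; g2: attacked by Kf1; h2: attacked by Qe2.
Legal moves for White: none.
Not in check and no legal moves → stalemate.

stalemate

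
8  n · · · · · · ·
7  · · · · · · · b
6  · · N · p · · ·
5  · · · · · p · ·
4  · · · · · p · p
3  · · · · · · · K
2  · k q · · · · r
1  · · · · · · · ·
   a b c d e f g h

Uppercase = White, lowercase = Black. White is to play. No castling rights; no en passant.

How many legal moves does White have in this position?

0

White to move; king on h3.
In check: yes, from the black rook on h2.
Legal moves: none.
Count: 0.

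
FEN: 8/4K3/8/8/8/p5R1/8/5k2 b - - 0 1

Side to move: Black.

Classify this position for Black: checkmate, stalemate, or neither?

Black to move; black king on f1.
In check: no.
Legal moves for Black: Kf2, Ke2, Ke1, a2.
Black has 4 legal moves and is not in check → neither.

neither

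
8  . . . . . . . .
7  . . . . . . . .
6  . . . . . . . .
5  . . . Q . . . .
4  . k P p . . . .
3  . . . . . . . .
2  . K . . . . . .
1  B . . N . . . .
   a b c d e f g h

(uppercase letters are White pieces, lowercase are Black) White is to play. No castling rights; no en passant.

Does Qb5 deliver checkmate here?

yes

After Qb5: black king on b4; in check: yes, from the white queen on b5.
King squares — a3: attacked by Kb2; b3: attacked by Kb2; c3: attacked by Nd1; a4: attacked by Qb5; c4: attacked by Qb5; a5: attacked by Qb5; b5: attacked by Pc4; c5: attacked by Qb5.
Black has no legal moves → checkmate.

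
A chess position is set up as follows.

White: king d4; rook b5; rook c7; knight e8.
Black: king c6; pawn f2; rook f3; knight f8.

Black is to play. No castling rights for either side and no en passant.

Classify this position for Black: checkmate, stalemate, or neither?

Black to move; black king on c6.
In check: yes, from the white rook on c7.
Legal moves for Black: Kxb5.
Black is in check but has 1 legal move → neither.

neither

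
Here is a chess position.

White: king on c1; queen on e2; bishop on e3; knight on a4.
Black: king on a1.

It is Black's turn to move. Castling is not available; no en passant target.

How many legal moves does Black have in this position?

0

Black to move; king on a1.
In check: no.
Legal moves: none.
Count: 0.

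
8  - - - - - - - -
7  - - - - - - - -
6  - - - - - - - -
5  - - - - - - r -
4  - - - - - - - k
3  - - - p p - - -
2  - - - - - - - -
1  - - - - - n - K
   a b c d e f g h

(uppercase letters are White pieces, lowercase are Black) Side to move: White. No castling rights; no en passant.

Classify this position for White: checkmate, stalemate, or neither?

stalemate

White to move; white king on h1.
In check: no.
King squares — g1: attacked by Rg5; g2: attacked by Rg5; h2: attacked by Nf1.
Legal moves for White: none.
Not in check and no legal moves → stalemate.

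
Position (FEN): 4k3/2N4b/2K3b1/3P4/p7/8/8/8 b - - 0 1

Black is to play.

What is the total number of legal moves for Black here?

4

Black to move; king on e8.
In check: yes, from the white knight on c7.
Legal moves: Kf8, Kd8, Kf7, Ke7.
Count: 4.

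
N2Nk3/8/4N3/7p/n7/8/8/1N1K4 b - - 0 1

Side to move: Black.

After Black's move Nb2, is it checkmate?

After Nb2: white king on d1; in check: yes, from the black knight on b2.
White has 5 legal replies: Ke2, Kd2, Kc2, Ke1, Kc1.
In check but a legal move exists → not checkmate.

no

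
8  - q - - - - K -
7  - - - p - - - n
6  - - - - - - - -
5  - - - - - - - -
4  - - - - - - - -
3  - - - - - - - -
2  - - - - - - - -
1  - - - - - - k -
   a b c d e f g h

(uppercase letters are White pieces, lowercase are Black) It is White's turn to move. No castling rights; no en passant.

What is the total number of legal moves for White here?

3

White to move; king on g8.
In check: yes, from the black queen on b8.
Legal moves: Kxh7, Kg7, Kf7.
Count: 3.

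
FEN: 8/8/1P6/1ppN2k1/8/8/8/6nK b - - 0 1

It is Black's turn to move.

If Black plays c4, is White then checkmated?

no

After c4: white king on h1; in check: no.
White is not in check, so this cannot be checkmate.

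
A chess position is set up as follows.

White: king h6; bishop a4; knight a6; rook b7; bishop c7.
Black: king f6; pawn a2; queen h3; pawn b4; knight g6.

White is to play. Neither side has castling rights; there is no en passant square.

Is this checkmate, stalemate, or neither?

checkmate

White to move; white king on h6.
In check: yes, from the black queen on h3.
King squares — g5: attacked by Kf6; h5: attacked by Qh3; g6: attacked by Kf6; g7: attacked by Kf6; h7: attacked by Qh3.
Legal moves for White: none.
In check with no legal moves → checkmate.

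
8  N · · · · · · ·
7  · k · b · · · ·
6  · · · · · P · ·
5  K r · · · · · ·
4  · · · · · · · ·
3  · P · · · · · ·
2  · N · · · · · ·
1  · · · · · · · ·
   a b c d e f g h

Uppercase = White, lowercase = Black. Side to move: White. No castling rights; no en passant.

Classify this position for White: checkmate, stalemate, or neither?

White to move; white king on a5.
In check: yes, from the black rook on b5.
Legal moves for White: Ka4.
White is in check but has 1 legal move → neither.

neither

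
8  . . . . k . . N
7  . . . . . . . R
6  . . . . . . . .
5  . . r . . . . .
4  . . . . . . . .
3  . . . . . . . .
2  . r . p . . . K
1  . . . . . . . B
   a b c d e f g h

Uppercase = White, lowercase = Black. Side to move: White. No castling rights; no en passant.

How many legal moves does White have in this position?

24

White to move; king on h2.
In check: no.
Legal moves: Nf7, Ng6, Rg7, Rf7, Re7+, Rd7, Rc7, Rb7, Ra7, Rh6, Rh5, Rh4, Rh3, Kh3, Kg3, Kg2, Kg1, Ba8, Bb7, Bc6+, Bd5, Be4, Bf3, Bg2.
Count: 24.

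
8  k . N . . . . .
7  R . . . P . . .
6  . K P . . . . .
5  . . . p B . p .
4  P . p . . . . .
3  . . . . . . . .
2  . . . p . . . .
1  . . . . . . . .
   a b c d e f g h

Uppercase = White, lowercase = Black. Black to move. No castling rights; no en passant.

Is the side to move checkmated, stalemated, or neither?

Black to move; black king on a8.
In check: yes, from the white rook on a7.
King squares — a7: attacked by Kb6; b7: attacked by Kb6; b8: attacked by Be5.
Legal moves for Black: none.
In check with no legal moves → checkmate.

checkmate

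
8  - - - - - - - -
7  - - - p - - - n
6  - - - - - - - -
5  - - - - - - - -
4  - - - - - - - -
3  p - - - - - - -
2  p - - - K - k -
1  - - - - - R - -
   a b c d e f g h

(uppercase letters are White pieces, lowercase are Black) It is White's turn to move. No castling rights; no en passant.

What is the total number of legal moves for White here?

White to move; king on e2.
In check: no.
Legal moves: Ke3, Kd3, Kd2, Ke1, Kd1, Rf8, Rf7, Rf6, Rf5, Rf4, Rf3, Rf2+, Rh1, Rg1+, Re1, Rd1, Rc1, Rb1, Ra1.
Count: 19.

19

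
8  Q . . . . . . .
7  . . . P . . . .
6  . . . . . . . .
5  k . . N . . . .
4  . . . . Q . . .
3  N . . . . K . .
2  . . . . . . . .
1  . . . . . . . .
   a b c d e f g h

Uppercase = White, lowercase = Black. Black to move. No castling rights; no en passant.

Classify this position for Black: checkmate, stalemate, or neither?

Black to move; black king on a5.
In check: yes, from the white queen on a8.
King squares — a4: attacked by Qe4; b4: attacked by Qe4; b5: attacked by Na3; a6: attacked by Qa8; b6: attacked by Nd5.
Legal moves for Black: none.
In check with no legal moves → checkmate.

checkmate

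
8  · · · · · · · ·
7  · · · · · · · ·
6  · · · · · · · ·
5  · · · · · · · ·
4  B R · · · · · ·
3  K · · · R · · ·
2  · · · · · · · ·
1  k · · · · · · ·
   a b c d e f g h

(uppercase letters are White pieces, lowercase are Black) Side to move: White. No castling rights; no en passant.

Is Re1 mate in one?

yes

After Re1: black king on a1; in check: yes, from the white rook on e1.
King squares — b1: attacked by Re1; a2: attacked by Ka3; b2: attacked by Ka3.
Black has no legal moves → checkmate.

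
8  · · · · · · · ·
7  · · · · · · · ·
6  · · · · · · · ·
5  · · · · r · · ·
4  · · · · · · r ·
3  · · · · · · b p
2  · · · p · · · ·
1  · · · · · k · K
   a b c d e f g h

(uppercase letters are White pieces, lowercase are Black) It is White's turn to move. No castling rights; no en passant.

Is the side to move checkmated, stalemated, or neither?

White to move; white king on h1.
In check: no.
King squares — g1: attacked by Kf1; g2: attacked by Kf1; h2: attacked by Bg3.
Legal moves for White: none.
Not in check and no legal moves → stalemate.

stalemate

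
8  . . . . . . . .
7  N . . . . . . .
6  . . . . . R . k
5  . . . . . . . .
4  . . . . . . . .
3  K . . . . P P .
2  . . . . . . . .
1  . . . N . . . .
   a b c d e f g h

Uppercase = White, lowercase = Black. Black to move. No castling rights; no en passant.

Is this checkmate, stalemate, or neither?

Black to move; black king on h6.
In check: yes, from the white rook on f6.
King squares — g5: available; h5: available; g6: attacked by Rf6; g7: available; h7: available.
Legal moves for Black: Kh7, Kg7, Kh5, Kg5.
Black is in check but has 4 legal moves → neither.

neither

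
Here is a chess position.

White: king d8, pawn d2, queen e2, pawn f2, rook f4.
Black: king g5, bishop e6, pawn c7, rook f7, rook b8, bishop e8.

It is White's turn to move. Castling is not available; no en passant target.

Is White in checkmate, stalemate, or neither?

White to move; white king on d8.
In check: yes, from the black rook on b8.
King squares — c7: attacked by Rf7; d7: attacked by Be6; e7: attacked by Rf7; c8: attacked by Be6; e8: attacked by Rb8.
Legal moves for White: none.
In check with no legal moves → checkmate.

checkmate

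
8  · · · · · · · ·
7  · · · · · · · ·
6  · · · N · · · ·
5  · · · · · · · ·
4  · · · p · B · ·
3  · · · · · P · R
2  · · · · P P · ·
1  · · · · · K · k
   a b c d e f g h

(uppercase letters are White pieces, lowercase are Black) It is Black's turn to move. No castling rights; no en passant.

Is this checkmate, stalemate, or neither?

checkmate

Black to move; black king on h1.
In check: yes, from the white rook on h3.
King squares — g1: attacked by Kf1; g2: attacked by Kf1; h2: attacked by Rh3.
Legal moves for Black: none.
In check with no legal moves → checkmate.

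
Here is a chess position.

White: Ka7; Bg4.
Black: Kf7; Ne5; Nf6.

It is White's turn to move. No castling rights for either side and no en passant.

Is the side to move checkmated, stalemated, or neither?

neither

White to move; white king on a7.
In check: no.
Legal moves for White: Kb8, Ka8, Kb7, Kb6, Ka6, Bc8, Bd7, Be6+, Bh5+, Bf5, Bh3, Bf3, Be2, Bd1.
White has 14 legal moves and is not in check → neither.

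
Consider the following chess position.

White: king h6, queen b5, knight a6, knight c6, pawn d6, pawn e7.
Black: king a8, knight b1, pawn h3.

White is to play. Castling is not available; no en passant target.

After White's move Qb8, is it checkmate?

After Qb8: black king on a8; in check: yes, from the white queen on b8.
King squares — a7: attacked by Nc6; b7: attacked by Qb8; b8: attacked by Na6.
Black has no legal moves → checkmate.

yes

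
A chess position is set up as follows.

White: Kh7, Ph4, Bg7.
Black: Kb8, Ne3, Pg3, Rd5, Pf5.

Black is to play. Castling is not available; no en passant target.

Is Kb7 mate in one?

After Kb7: white king on h7; in check: no.
White is not in check, so this cannot be checkmate.

no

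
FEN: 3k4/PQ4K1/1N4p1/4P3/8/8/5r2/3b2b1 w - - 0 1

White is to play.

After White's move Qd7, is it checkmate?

yes

After Qd7: black king on d8; in check: yes, from the white queen on d7.
King squares — c7: attacked by Qd7; d7: attacked by Nb6; e7: attacked by Qd7; c8: attacked by Nb6; e8: attacked by Qd7.
Black has no legal moves → checkmate.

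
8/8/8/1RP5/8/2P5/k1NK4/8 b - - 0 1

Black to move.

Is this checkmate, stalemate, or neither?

stalemate

Black to move; black king on a2.
In check: no.
King squares — a1: attacked by Nc2; b1: attacked by Rb5; b2: attacked by Rb5; a3: attacked by Nc2; b3: attacked by Rb5.
Legal moves for Black: none.
Not in check and no legal moves → stalemate.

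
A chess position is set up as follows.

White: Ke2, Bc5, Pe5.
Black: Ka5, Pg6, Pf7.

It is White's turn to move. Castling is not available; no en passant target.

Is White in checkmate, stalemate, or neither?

White to move; white king on e2.
In check: no.
Legal moves for White include: Bf8, Be7, Ba7, Bd6, Bb6+, Bd4, Bb4+, Be3, Ba3, Bf2, Bg1, Kf3, Ke3, Kd3, Kf2, Kd2, Kf1, Ke1, ... (list truncated; more exist).
White has legal moves and is not in check → neither.

neither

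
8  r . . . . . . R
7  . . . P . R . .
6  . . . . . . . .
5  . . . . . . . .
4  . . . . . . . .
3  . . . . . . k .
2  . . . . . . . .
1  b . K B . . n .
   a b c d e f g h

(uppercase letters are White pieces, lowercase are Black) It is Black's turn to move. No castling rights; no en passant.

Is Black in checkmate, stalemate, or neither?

neither

Black to move; black king on g3.
In check: no.
Legal moves for Black include: Rxh8, Rg8, Rf8, Re8, Rd8, Rc8+, Rb8, Ra7, Ra6, Ra5, Ra4, Ra3, Ra2, Kg2, Nh3, Nf3, Ne2+, Bxh8, ... (list truncated; more exist).
Black has legal moves and is not in check → neither.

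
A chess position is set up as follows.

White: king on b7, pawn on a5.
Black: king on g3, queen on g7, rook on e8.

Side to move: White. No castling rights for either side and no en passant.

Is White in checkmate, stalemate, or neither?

White to move; white king on b7.
In check: yes, from the black queen on g7.
King squares — a6: available; b6: available; c6: available; a7: attacked by Qg7; c7: attacked by Qg7; a8: attacked by Re8; b8: attacked by Re8; c8: attacked by Re8.
Legal moves for White: Kc6, Kb6, Ka6.
White is in check but has 3 legal moves → neither.

neither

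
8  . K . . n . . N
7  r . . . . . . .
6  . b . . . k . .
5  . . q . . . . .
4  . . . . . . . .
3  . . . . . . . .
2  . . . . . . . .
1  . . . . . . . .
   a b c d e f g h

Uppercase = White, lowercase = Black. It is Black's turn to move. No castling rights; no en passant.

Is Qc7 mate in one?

After Qc7: white king on b8; in check: yes, from the black queen on c7.
King squares — a7: attacked by Bb6; b7: attacked by Ra7; c7: attacked by Bb6; a8: attacked by Ra7; c8: attacked by Qc7.
White has no legal moves → checkmate.

yes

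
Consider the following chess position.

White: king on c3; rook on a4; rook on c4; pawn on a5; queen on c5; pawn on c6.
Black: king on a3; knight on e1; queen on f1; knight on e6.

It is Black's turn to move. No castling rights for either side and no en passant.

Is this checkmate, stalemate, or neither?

checkmate

Black to move; black king on a3.
In check: yes, from the white rook on a4 and the white queen on c5.
King squares — a2: attacked by Ra4; b2: attacked by Kc3; b3: attacked by Kc3; a4: attacked by Rc4; b4: attacked by Kc3.
Legal moves for Black: none.
In check with no legal moves → checkmate.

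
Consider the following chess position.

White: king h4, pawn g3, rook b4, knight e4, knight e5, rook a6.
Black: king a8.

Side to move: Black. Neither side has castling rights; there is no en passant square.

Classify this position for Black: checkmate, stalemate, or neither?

checkmate

Black to move; black king on a8.
In check: yes, from the white rook on a6.
King squares — a7: attacked by Ra6; b7: attacked by Rb4; b8: attacked by Rb4.
Legal moves for Black: none.
In check with no legal moves → checkmate.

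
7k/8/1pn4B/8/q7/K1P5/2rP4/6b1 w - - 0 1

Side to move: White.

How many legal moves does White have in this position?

1

White to move; king on a3.
In check: yes, from the black queen on a4.
Legal moves: Kxa4.
Count: 1.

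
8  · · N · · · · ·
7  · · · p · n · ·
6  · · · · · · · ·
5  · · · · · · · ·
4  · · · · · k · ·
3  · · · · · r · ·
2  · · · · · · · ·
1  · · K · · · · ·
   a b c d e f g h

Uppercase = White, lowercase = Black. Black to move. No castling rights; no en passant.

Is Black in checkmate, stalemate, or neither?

Black to move; black king on f4.
In check: no.
Legal moves for Black include: Nh8, Nd8, Nh6, Nd6, Ng5, Ne5, Kg5, Kf5, Ke5, Kg4, Ke4, Kg3, Ke3, Rh3, Rg3, Re3, Rd3, Rc3+, ... (list truncated; more exist).
Black has legal moves and is not in check → neither.

neither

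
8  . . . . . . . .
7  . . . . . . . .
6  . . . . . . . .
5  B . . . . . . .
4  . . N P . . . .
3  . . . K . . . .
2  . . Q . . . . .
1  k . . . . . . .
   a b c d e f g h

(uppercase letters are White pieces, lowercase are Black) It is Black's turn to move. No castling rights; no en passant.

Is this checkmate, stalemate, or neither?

Black to move; black king on a1.
In check: no.
King squares — b1: attacked by Qc2; a2: attacked by Qc2; b2: attacked by Qc2.
Legal moves for Black: none.
Not in check and no legal moves → stalemate.

stalemate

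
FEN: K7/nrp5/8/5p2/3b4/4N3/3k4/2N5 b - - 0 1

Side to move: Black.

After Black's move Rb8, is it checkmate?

After Rb8: white king on a8; in check: yes, from the black rook on b8.
White has 1 legal reply: Kxb8.
In check but a legal move exists → not checkmate.

no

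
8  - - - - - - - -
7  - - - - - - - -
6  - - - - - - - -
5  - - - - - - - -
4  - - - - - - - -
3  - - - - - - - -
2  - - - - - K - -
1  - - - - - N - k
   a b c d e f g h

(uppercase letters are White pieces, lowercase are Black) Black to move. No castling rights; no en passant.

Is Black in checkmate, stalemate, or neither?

stalemate

Black to move; black king on h1.
In check: no.
King squares — g1: attacked by Kf2; g2: attacked by Kf2; h2: attacked by Nf1.
Legal moves for Black: none.
Not in check and no legal moves → stalemate.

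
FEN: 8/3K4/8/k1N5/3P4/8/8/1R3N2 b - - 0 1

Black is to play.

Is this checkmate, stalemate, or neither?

Black to move; black king on a5.
In check: no.
King squares — a4: attacked by Nc5; b4: attacked by Rb1; b5: attacked by Rb1; a6: attacked by Nc5; b6: attacked by Rb1.
Legal moves for Black: none.
Not in check and no legal moves → stalemate.

stalemate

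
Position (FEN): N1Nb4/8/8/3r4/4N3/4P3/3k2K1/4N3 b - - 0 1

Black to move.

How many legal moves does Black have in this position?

5

Black to move; king on d2.
In check: yes, from the white knight on e4.
Legal moves: Kxe3, Ke2, Kxe1, Kd1, Kc1.
Count: 5.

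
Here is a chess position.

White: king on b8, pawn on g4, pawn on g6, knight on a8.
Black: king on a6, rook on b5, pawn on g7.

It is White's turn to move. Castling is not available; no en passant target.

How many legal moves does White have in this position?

White to move; king on b8.
In check: yes, from the black rook on b5.
Legal moves: Kc8, Kc7, Nb6.
Count: 3.

3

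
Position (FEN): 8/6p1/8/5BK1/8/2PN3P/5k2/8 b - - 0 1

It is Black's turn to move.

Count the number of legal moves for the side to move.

7

Black to move; king on f2.
In check: yes, from the white knight on d3.
Legal moves: Kg3, Kf3, Ke3, Kg2, Ke2, Kg1, Kf1.
Count: 7.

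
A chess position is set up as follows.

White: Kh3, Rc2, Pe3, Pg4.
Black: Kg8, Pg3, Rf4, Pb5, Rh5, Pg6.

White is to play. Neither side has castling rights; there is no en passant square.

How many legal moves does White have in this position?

3

White to move; king on h3.
In check: yes, from the black rook on h5.
Legal moves: Kxg3, Kg2, gxh5.
Count: 3.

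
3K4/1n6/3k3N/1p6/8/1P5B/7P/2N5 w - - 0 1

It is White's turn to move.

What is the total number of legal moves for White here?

White to move; king on d8.
In check: yes, from the black knight on b7.
Legal moves: Ke8, Kc8.
Count: 2.

2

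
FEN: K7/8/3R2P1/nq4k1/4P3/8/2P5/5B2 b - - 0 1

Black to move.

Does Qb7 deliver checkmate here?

yes

After Qb7: white king on a8; in check: yes, from the black queen on b7.
King squares — a7: attacked by Qb7; b7: attacked by Na5; b8: attacked by Qb7.
White has no legal moves → checkmate.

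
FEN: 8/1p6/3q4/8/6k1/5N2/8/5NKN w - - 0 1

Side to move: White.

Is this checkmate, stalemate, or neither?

neither

White to move; white king on g1.
In check: no.
Legal moves for White: Ng5, Ne5+, Nh4, Nd4, N3h2+, N3d2, Ne1, Nhg3, Nf2+, Kg2, Kf2, Nfg3, Ne3+, N1h2+, N1d2.
White has 15 legal moves and is not in check → neither.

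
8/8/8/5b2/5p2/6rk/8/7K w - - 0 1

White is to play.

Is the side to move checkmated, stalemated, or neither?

White to move; white king on h1.
In check: no.
King squares — g1: attacked by Rg3; g2: attacked by Rg3; h2: attacked by Kh3.
Legal moves for White: none.
Not in check and no legal moves → stalemate.

stalemate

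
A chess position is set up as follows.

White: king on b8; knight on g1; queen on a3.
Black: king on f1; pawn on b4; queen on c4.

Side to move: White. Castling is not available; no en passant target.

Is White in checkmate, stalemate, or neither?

White to move; white king on b8.
In check: no.
Legal moves for White include: Ka8, Kb7, Ka7, Qa8, Qa7, Qa6, Qa5, Qxb4, Qa4, Qh3+, Qg3, Qf3+, Qe3, Qd3+, Qc3, Qb3, Qb2, Qa2, ... (list truncated; more exist).
White has legal moves and is not in check → neither.

neither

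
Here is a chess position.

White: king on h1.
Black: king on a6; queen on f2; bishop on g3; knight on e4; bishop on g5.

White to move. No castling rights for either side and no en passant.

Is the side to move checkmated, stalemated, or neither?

stalemate

White to move; white king on h1.
In check: no.
King squares — g1: attacked by Qf2; g2: attacked by Qf2; h2: attacked by Qf2.
Legal moves for White: none.
Not in check and no legal moves → stalemate.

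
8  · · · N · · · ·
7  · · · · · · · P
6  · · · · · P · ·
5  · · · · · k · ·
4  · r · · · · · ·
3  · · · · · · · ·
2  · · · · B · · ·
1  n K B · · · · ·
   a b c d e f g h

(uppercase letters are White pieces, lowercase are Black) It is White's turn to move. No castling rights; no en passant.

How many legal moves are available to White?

White to move; king on b1.
In check: yes, from the black rook on b4.
Legal moves: Ka2, Kxa1, Bb2.
Count: 3.

3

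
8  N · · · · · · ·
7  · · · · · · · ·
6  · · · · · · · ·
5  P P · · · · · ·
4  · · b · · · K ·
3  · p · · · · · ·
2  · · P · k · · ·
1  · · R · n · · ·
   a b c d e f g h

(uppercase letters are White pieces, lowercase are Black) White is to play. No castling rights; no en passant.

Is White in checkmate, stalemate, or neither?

White to move; white king on g4.
In check: no.
Legal moves for White: Nc7, Nb6, Kh5, Kg5, Kf5, Kh4, Kf4, Kh3, Kg3, Rxe1+, Rd1, Rb1, Ra1, cxb3, b6, a6, c3.
White has 17 legal moves and is not in check → neither.

neither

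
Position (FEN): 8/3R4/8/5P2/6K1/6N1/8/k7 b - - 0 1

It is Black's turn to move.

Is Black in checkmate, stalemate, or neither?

Black to move; black king on a1.
In check: no.
Legal moves for Black: Kb2, Ka2, Kb1.
Black has 3 legal moves and is not in check → neither.

neither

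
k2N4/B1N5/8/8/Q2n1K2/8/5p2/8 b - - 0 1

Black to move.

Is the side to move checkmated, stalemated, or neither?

checkmate

Black to move; black king on a8.
In check: yes, from the white knight on c7.
King squares — a7: attacked by Qa4; b7: attacked by Nd8; b8: attacked by Ba7.
Legal moves for Black: none.
In check with no legal moves → checkmate.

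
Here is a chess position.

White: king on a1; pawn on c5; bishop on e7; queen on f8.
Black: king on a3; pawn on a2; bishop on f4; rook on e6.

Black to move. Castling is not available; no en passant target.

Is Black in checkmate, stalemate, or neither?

Black to move; black king on a3.
In check: no.
Legal moves for Black include: Rxe7, Rh6, Rg6, Rf6, Rd6, Rc6, Rb6, Ra6, Re5, Re4, Re3, Re2, Re1#, Bb8, Bc7, Bh6, Bd6, Bg5, ... (list truncated; more exist).
Black has legal moves and is not in check → neither.

neither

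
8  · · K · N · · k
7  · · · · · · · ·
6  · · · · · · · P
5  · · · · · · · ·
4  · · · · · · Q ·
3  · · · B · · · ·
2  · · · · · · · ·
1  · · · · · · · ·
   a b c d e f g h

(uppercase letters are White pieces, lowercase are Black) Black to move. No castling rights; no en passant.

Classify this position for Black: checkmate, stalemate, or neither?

Black to move; black king on h8.
In check: no.
King squares — g7: attacked by Qg4; h7: attacked by Bd3; g8: attacked by Qg4.
Legal moves for Black: none.
Not in check and no legal moves → stalemate.

stalemate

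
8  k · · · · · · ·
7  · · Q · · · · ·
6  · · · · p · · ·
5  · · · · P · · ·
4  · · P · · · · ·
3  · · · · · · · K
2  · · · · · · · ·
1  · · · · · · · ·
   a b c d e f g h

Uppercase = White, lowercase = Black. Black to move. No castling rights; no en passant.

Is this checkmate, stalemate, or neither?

stalemate

Black to move; black king on a8.
In check: no.
King squares — a7: attacked by Qc7; b7: attacked by Qc7; b8: attacked by Qc7.
Legal moves for Black: none.
Not in check and no legal moves → stalemate.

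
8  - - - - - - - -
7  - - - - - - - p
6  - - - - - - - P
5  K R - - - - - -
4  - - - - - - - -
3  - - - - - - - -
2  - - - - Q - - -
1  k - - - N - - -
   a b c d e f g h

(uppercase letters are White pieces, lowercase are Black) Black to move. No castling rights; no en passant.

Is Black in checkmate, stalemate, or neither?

Black to move; black king on a1.
In check: no.
King squares — b1: attacked by Rb5; a2: attacked by Qe2; b2: attacked by Qe2.
Legal moves for Black: none.
Not in check and no legal moves → stalemate.

stalemate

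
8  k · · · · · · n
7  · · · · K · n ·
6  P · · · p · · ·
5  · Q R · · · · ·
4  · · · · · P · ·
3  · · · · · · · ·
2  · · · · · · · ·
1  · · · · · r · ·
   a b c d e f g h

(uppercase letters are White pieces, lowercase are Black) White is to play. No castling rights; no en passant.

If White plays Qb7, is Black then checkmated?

After Qb7: black king on a8; in check: yes, from the white queen on b7.
King squares — a7: attacked by Qb7; b7: attacked by Pa6; b8: attacked by Qb7.
Black has no legal moves → checkmate.

yes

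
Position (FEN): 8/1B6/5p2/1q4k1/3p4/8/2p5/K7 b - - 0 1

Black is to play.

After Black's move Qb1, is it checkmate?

yes

After Qb1: white king on a1; in check: yes, from the black queen on b1.
King squares — b1: attacked by Pc2; a2: attacked by Qb1; b2: attacked by Qb1.
White has no legal moves → checkmate.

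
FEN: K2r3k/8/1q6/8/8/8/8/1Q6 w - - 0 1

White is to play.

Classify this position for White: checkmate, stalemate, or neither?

checkmate

White to move; white king on a8.
In check: yes, from the black rook on d8.
King squares — a7: attacked by Qb6; b7: attacked by Qb6; b8: attacked by Qb6.
Legal moves for White: none.
In check with no legal moves → checkmate.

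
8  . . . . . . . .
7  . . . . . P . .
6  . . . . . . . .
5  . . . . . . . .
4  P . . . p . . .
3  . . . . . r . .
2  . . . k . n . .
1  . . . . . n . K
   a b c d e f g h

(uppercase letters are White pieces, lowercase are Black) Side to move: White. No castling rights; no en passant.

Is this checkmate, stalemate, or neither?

White to move; white king on h1.
In check: yes, from the black knight on f2.
Legal moves for White: Kg2, Kg1.
White is in check but has 2 legal moves → neither.

neither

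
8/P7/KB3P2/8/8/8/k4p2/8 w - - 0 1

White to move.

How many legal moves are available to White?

15

White to move; king on a6.
In check: no.
Legal moves: Bd8, Bc7, Bc5, Ba5, Bd4, Be3, Bxf2, Kb7, Kb5, Ka5, a8=Q, a8=R, a8=B, a8=N, f7.
Count: 15.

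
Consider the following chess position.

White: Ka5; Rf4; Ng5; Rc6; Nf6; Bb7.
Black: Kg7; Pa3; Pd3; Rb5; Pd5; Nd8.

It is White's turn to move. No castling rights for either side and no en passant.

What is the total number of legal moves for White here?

3

White to move; king on a5.
In check: yes, from the black rook on b5.
Legal moves: Ka6, Kxb5, Ka4.
Count: 3.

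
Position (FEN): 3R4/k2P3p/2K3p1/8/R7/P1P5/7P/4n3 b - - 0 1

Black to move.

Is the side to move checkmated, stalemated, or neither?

checkmate

Black to move; black king on a7.
In check: yes, from the white rook on a4.
King squares — a6: attacked by Ra4; b6: attacked by Kc6; b7: attacked by Kc6; a8: attacked by Ra4; b8: attacked by Rd8.
Legal moves for Black: none.
In check with no legal moves → checkmate.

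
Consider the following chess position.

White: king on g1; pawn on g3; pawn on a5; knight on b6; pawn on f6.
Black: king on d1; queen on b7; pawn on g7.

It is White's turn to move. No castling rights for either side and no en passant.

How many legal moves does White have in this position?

White to move; king on g1.
In check: no.
Legal moves: Nc8, Na8, Nd7, Nd5, Nc4, Na4, Kh2, Kf2, Kf1, fxg7, f7, a6, g4.
Count: 13.

13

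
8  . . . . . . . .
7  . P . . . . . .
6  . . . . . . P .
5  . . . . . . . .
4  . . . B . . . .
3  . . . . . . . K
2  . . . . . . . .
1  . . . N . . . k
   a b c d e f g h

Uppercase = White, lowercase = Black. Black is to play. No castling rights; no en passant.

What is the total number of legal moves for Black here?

Black to move; king on h1.
In check: no.
Legal moves: none.
Count: 0.

0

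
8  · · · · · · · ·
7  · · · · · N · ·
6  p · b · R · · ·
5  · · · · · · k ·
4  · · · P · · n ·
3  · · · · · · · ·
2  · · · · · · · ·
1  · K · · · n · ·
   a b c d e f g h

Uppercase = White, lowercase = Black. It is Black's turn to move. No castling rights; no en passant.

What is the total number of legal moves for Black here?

Black to move; king on g5.
In check: yes, from the white knight on f7.
Legal moves: Kh5, Kf5, Kh4, Kf4.
Count: 4.

4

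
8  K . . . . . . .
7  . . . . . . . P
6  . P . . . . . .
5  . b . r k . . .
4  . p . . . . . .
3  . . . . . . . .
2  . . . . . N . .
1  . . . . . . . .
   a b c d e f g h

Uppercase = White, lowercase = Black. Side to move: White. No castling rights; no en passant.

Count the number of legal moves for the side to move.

14

White to move; king on a8.
In check: no.
Legal moves: Kb8, Kb7, Ka7, Ng4+, Ne4, Nh3, Nd3+, Nh1, Nd1, h8=Q+, h8=R, h8=B+, h8=N, b7.
Count: 14.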